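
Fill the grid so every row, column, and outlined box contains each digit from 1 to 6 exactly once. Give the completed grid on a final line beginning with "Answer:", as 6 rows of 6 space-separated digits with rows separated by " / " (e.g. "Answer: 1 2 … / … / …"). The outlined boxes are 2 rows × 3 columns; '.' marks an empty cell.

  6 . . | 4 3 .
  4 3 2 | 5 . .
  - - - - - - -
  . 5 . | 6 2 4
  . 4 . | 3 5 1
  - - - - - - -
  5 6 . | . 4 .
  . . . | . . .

Step 1. [r6c2∈{1,2}] r6c2 is the only open cell in col 2 admitting 2, so r6c2=2.
Step 2. [r6c4∈{1}] r6c4 is down to just 1. So r6c4=1.
Step 3. [r6c1∈{3}] only 3 remains possible at r6c1 ⇒ r6c1=3.
Step 4. [r2c6∈{6}] r2c6 is down to just 6. So r2c6=6.
Step 5. [r5c3∈{1}] r5c3's peers cover all but 1. So r5c3=1.
Step 6. [r1c6∈{2}] r1c6 has the single candidate 2. So r1c6=2.
Step 7. [r4c1∈{2}] r4c1 has the single candidate 2. So r4c1=2.
Step 8. [r1c3∈{5}] r1c3's peers cover all but 5 ⇒ r1c3=5.
Step 9. [r5c4∈{2}] r5c4 has the single candidate 2 ⇒ r5c4=2.
Step 10. [r6c3∈{4}] only 4 remains possible at r6c3, so r6c3=4.
Step 11. [r3c1∈{1}] only 1 remains possible at r3c1. So r3c1=1.
Step 12. [r4c3∈{6}] r4c3 has the single candidate 6. So r4c3=6.
Step 13. [r6c6∈{5}] only 5 remains possible at r6c6. So r6c6=5.
Step 14. [r6c5∈{6}] r6c5 has the single candidate 6 ⇒ r6c5=6.
Step 15. [r5c6∈{3}] only 3 remains possible at r5c6. So r5c6=3.
Step 16. [r3c3∈{3}] r3c3 is down to just 3, so r3c3=3.
Step 17. [r1c2∈{1}] r1c2's peers cover all but 1, so r1c2=1.
Step 18. [r2c5∈{1}] nothing but 1 survives at r2c5. So r2c5=1.

Answer: 6 1 5 4 3 2 / 4 3 2 5 1 6 / 1 5 3 6 2 4 / 2 4 6 3 5 1 / 5 6 1 2 4 3 / 3 2 4 1 6 5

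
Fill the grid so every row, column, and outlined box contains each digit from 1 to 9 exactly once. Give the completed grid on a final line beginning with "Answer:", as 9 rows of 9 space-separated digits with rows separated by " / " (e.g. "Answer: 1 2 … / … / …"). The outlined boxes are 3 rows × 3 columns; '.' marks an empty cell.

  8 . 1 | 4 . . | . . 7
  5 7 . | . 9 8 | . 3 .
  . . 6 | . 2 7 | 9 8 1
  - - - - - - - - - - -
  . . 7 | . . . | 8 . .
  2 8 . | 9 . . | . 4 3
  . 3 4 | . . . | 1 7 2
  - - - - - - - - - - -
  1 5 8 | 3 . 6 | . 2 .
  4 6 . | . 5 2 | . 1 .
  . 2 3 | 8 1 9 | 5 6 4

Step 1. [r6c6∈{5}] nothing but 5 survives at r6c6 ⇒ r6c6=5.
Step 2. [r6c4∈{6}] r6c4 has the single candidate 6 ⇒ r6c4=6.
Step 3. [r4c8∈{5,9}] r4c8 is the only open cell in col 8 admitting 9 ⇒ r4c8=9.
Step 4. [r2c9∈{6}] nothing but 6 survives at r2c9. So r2c9=6.
Step 5. [r4c6∈{1,3,4}] r4c6 is the only open cell in col 6 admitting 4, so r4c6=4.
Step 6. [r8c4∈{7}] only 7 remains possible at r8c4, so r8c4=7.
Step 7. [r5c6∈{1}] nothing but 1 survives at r5c6. So r5c6=1.
Step 8. [r4c5∈{3}] r4c5 has the single candidate 3, so r4c5=3.
Step 9. [r8c9∈{8,9}] 8 has one home in row 8: r8c9. So r8c9=8.
Step 10. [r1c7∈{2}] r1c7's peers cover all but 2, so r1c7=2.
Step 11. [r4c2∈{1}] nothing but 1 survives at r4c2, so r4c2=1.
Step 12. [r5c3∈{5}] r5c3 has the single candidate 5, so r5c3=5.
Step 13. [r5c5∈{7}] only 7 remains possible at r5c5. So r5c5=7.
Step 14. [r5c7∈{6}] r5c7 has the single candidate 6, so r5c7=6.
Step 15. [r3c2∈{4}] r3c2's peers cover all but 4. So r3c2=4.
Step 16. [r1c6∈{3}] r1c6 is down to just 3 ⇒ r1c6=3.
Step 17. [r8c3∈{9}] r8c3's peers cover all but 9 ⇒ r8c3=9.
Step 18. [r1c8∈{5}] r1c8 is down to just 5, so r1c8=5.
Step 19. [r4c4∈{2}] only 2 remains possible at r4c4 ⇒ r4c4=2.
Step 20. [r7c9∈{9}] only 9 remains possible at r7c9. So r7c9=9.
Step 21. [r4c1∈{6}] r4c1 has the single candidate 6. So r4c1=6.
Step 22. [r7c7∈{7}] r7c7 has the single candidate 7, so r7c7=7.
Step 23. [r6c1∈{9}] r6c1 is down to just 9. So r6c1=9.
Step 24. [r3c1∈{3}] r3c1's peers cover all but 3, so r3c1=3.
Step 25. [r8c7∈{3}] nothing but 3 survives at r8c7, so r8c7=3.
Step 26. [r2c4∈{1}] only 1 remains possible at r2c4 ⇒ r2c4=1.
Step 27. [r7c5∈{4}] r7c5 is down to just 4 ⇒ r7c5=4.
Step 28. [r1c5∈{6}] r1c5 is down to just 6, so r1c5=6.
Step 29. [r9c1∈{7}] nothing but 7 survives at r9c1 ⇒ r9c1=7.
Step 30. [r2c3∈{2}] r2c3 has the single candidate 2, so r2c3=2.
Step 31. [r3c4∈{5}] r3c4 has the single candidate 5 ⇒ r3c4=5.
Step 32. [r6c5∈{8}] only 8 remains possible at r6c5, so r6c5=8.
Step 33. [r1c2∈{9}] r1c2's peers cover all but 9, so r1c2=9.
Step 34. [r4c9∈{5}] r4c9 is down to just 5. So r4c9=5.
Step 35. [r2c7∈{4}] r2c7's peers cover all but 4. So r2c7=4.

Answer: 8 9 1 4 6 3 2 5 7 / 5 7 2 1 9 8 4 3 6 / 3 4 6 5 2 7 9 8 1 / 6 1 7 2 3 4 8 9 5 / 2 8 5 9 7 1 6 4 3 / 9 3 4 6 8 5 1 7 2 / 1 5 8 3 4 6 7 2 9 / 4 6 9 7 5 2 3 1 8 / 7 2 3 8 1 9 5 6 4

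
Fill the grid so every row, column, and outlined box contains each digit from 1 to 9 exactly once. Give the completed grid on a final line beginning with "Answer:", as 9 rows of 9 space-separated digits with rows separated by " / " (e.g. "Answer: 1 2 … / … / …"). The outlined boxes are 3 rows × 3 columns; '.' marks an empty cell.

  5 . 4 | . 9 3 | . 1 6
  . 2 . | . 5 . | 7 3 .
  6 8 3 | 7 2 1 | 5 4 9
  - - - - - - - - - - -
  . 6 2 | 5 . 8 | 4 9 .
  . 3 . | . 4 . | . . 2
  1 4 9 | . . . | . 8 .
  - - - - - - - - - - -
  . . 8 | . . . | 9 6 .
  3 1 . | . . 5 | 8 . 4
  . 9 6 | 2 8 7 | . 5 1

Step 1. [r5c8∈{7}] r5c8 is down to just 7. So r5c8=7.
Step 2. [r4c9∈{3}] only 3 remains possible at r4c9, so r4c9=3.
Step 3. [r6c7∈{6}] r6c7 is down to just 6 ⇒ r6c7=6.
Step 4. [r7c6∈{4}] nothing but 4 survives at r7c6 ⇒ r7c6=4.
Step 5. [r4c5∈{1,7}] in row 4, 1 fits only at r4c5, so r4c5=1.
Step 6. [r6c4∈{3}] nothing but 3 survives at r6c4 ⇒ r6c4=3.
Step 7. [r5c6∈{6,9}] col 6 places 9 nowhere but r5c6, so r5c6=9.
Step 8. [r7c9∈{7}] nothing but 7 survives at r7c9, so r7c9=7.
Step 9. [r5c4∈{6}] nothing but 6 survives at r5c4 ⇒ r5c4=6.
Step 10. [r2c4∈{4,8}] row 2 places 4 nowhere but r2c4, so r2c4=4.
Step 11. [r1c7∈{2}] only 2 remains possible at r1c7 ⇒ r1c7=2.
Step 12. [r6c5∈{7}] nothing but 7 survives at r6c5, so r6c5=7.
Step 13. [r9c7∈{3}] r9c7 is down to just 3, so r9c7=3.
Step 14. [r2c6∈{6}] r2c6 is down to just 6, so r2c6=6.
Step 15. [r4c1∈{7}] only 7 remains possible at r4c1, so r4c1=7.
Step 16. [r1c4∈{8}] nothing but 8 survives at r1c4, so r1c4=8.
Step 17. [r8c3∈{7}] r8c3 has the single candidate 7, so r8c3=7.
Step 18. [r7c5∈{3}] r7c5 is down to just 3. So r7c5=3.
Step 19. [r5c1∈{8}] r5c1 is down to just 8, so r5c1=8.
Step 20. [r5c7∈{1}] r5c7 has the single candidate 1. So r5c7=1.
Step 21. [r6c6∈{2}] r6c6 has the single candidate 2. So r6c6=2.
Step 22. [r6c9∈{5}] r6c9's peers cover all but 5. So r6c9=5.
Step 23. [r8c5∈{6}] r8c5 has the single candidate 6. So r8c5=6.
Step 24. [r7c2∈{5}] r7c2's peers cover all but 5, so r7c2=5.
Step 25. [r1c2∈{7}] r1c2 is down to just 7. So r1c2=7.
Step 26. [r8c4∈{9}] r8c4's peers cover all but 9, so r8c4=9.
Step 27. [r2c3∈{1}] nothing but 1 survives at r2c3. So r2c3=1.
Step 28. [r5c3∈{5}] nothing but 5 survives at r5c3, so r5c3=5.
Step 29. [r8c8∈{2}] r8c8 has the single candidate 2. So r8c8=2.
Step 30. [r2c1∈{9}] r2c1 is down to just 9 ⇒ r2c1=9.
Step 31. [r9c1∈{4}] nothing but 4 survives at r9c1, so r9c1=4.
Step 32. [r2c9∈{8}] r2c9 is down to just 8. So r2c9=8.
Step 33. [r7c4∈{1}] r7c4's peers cover all but 1. So r7c4=1.
Step 34. [r7c1∈{2}] r7c1 has the single candidate 2. So r7c1=2.

Answer: 5 7 4 8 9 3 2 1 6 / 9 2 1 4 5 6 7 3 8 / 6 8 3 7 2 1 5 4 9 / 7 6 2 5 1 8 4 9 3 / 8 3 5 6 4 9 1 7 2 / 1 4 9 3 7 2 6 8 5 / 2 5 8 1 3 4 9 6 7 / 3 1 7 9 6 5 8 2 4 / 4 9 6 2 8 7 3 5 1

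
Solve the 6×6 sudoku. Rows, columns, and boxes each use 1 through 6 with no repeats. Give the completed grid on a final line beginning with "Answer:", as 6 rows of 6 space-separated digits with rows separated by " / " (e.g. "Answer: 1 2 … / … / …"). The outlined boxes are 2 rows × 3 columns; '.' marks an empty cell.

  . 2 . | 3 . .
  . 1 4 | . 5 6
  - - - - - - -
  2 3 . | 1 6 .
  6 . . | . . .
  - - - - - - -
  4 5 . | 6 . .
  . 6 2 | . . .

Step 1. [r3c6∈{4,5}] in row 3, 4 fits only at r3c6 ⇒ r3c6=4.
Step 2. [r6c1∈{1,3}] across col 1, 1 lands solely at r6c1. So r6c1=1.
Step 3. [r1c6∈{1}] r1c6 is down to just 1 ⇒ r1c6=1.
Step 4. [r3c3∈{5}] r3c3 has the single candidate 5 ⇒ r3c3=5.
Step 5. [r6c4∈{4,5}] 4 has one home in col 4: r6c4, so r6c4=4.
Step 6. [r6c5∈{3}] only 3 remains possible at r6c5. So r6c5=3.
Step 7. [r4c5∈{2}] r4c5 has the single candidate 2. So r4c5=2.
Step 8. [r6c6∈{5}] r6c6 has the single candidate 5, so r6c6=5.
Step 9. [r4c3∈{1}] r4c3 has the single candidate 1. So r4c3=1.
Step 10. [r1c5∈{4}] r1c5's peers cover all but 4 ⇒ r1c5=4.
Step 11. [r1c3∈{6}] only 6 remains possible at r1c3, so r1c3=6.
Step 12. [r2c1∈{3}] nothing but 3 survives at r2c1 ⇒ r2c1=3.
Step 13. [r4c6∈{3}] only 3 remains possible at r4c6 ⇒ r4c6=3.
Step 14. [r4c4∈{5}] r4c4's peers cover all but 5 ⇒ r4c4=5.
Step 15. [r4c2∈{4}] nothing but 4 survives at r4c2, so r4c2=4.
Step 16. [r5c3∈{3}] r5c3 is down to just 3. So r5c3=3.
Step 17. [r1c1∈{5}] r1c1 is down to just 5 ⇒ r1c1=5.
Step 18. [r5c6∈{2}] r5c6 has the single candidate 2. So r5c6=2.
Step 19. [r5c5∈{1}] r5c5's peers cover all but 1, so r5c5=1.
Step 20. [r2c4∈{2}] r2c4 has the single candidate 2. So r2c4=2.

Answer: 5 2 6 3 4 1 / 3 1 4 2 5 6 / 2 3 5 1 6 4 / 6 4 1 5 2 3 / 4 5 3 6 1 2 / 1 6 2 4 3 5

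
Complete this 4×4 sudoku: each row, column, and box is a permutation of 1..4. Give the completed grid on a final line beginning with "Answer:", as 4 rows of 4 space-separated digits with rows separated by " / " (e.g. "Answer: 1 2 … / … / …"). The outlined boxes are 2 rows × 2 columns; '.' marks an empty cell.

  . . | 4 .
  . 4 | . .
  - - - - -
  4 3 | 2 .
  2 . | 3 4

Step 1. [r2c3∈{1}] r2c3 is down to just 1 ⇒ r2c3=1.
Step 2. [r2c1∈{3}] only 3 remains possible at r2c1, so r2c1=3.
Step 3. [r1c2∈{1,2}] 2 has one home in col 2: r1c2 ⇒ r1c2=2.
Step 4. [r3c4∈{1}] nothing but 1 survives at r3c4 ⇒ r3c4=1.
Step 5. [r1c1∈{1}] r1c1 is down to just 1 ⇒ r1c1=1.
Step 6. [r4c2∈{1}] r4c2 has the single candidate 1. So r4c2=1.
Step 7. [r2c4∈{2}] r2c4 has the single candidate 2, so r2c4=2.
Step 8. [r1c4∈{3}] r1c4 is down to just 3, so r1c4=3.

Answer: 1 2 4 3 / 3 4 1 2 / 4 3 2 1 / 2 1 3 4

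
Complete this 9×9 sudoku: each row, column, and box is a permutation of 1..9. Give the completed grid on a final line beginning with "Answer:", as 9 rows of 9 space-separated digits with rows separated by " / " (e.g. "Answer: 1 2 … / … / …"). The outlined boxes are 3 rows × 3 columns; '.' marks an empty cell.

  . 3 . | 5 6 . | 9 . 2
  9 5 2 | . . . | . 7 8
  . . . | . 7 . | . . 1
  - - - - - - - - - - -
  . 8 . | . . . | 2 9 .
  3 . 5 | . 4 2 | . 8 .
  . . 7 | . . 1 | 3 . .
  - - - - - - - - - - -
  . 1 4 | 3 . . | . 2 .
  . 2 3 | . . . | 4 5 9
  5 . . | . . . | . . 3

Step 1. [r9c2∈{6,7,9}] across col 2, 7 lands solely at r9c2. So r9c2=7.
Step 2. [r2c7∈{6}] r2c7's peers cover all but 6 ⇒ r2c7=6.
Step 3. [r9c3∈{6,8,9}] in col 3, 9 fits only at r9c3. So r9c3=9.
Step 4. [r3c4∈{2,4,8,9}] 2 has one home in row 3: r3c4. So r3c4=2.
Step 5. [r9c8∈{1,6}] 1 has one home in col 8: r9c8. So r9c8=1.
Step 6. [r6c8∈{4,6}] col 8 places 6 nowhere but r6c8, so r6c8=6.
Step 7. [r3c6∈{3,4,8,9}] 9 has one home in row 3: r3c6, so r3c6=9.
Step 8. [r1c6∈{4,8}] across box 2, 8 lands solely at r1c6, so r1c6=8.
Step 9. [r5c9∈{7}] r5c9 is down to just 7, so r5c9=7.
Step 10. [r7c5∈{5,8,9}] across row 7, 9 lands solely at r7c5 ⇒ r7c5=9.
Step 11. [r9c7∈{8}] nothing but 8 survives at r9c7, so r9c7=8.
Step 12. [r7c6∈{5,6,7}] in row 7, 5 fits only at r7c6. So r7c6=5.
Step 13. [r7c1∈{6,8}] 8 has one home in row 7: r7c1 ⇒ r7c1=8.
Step 14. [r8c1∈{6}] only 6 remains possible at r8c1 ⇒ r8c1=6.
Step 15. [r3c1∈{4}] r3c1's peers cover all but 4, so r3c1=4.
Step 16. [r1c3∈{1}] r1c3 is down to just 1, so r1c3=1.
Step 17. [r4c3∈{6}] r4c3 is down to just 6 ⇒ r4c3=6.
Step 18. [r4c9∈{4,5}] 4 has one home in row 4: r4c9, so r4c9=4.
Step 19. [r4c4∈{7}] only 7 remains possible at r4c4 ⇒ r4c4=7.
Step 20. [r4c6∈{3}] nothing but 3 survives at r4c6, so r4c6=3.
Step 21. [r5c4∈{6,9}] row 5 places 6 nowhere but r5c4, so r5c4=6.
Step 22. [r6c4∈{8,9}] r6c4 is the only open cell in col 4 admitting 9 ⇒ r6c4=9.
Step 23. [r2c6∈{4}] only 4 remains possible at r2c6 ⇒ r2c6=4.
Step 24. [r6c5∈{5,8}] 8 has one home in row 6: r6c5 ⇒ r6c5=8.
Step 25. [r8c5∈{1}] only 1 remains possible at r8c5. So r8c5=1.
Step 26. [r2c4∈{1}] r2c4's peers cover all but 1 ⇒ r2c4=1.
Step 27. [r7c7∈{7}] r7c7 has the single candidate 7, so r7c7=7.
Step 28. [r8c6∈{7}] nothing but 7 survives at r8c6, so r8c6=7.
Step 29. [r7c9∈{6}] r7c9 has the single candidate 6, so r7c9=6.
Step 30. [r1c8∈{4}] nothing but 4 survives at r1c8. So r1c8=4.
Step 31. [r9c5∈{2}] nothing but 2 survives at r9c5 ⇒ r9c5=2.
Step 32. [r6c9∈{5}] nothing but 5 survives at r6c9 ⇒ r6c9=5.
Step 33. [r9c4∈{4}] r9c4 is down to just 4 ⇒ r9c4=4.
Step 34. [r4c1∈{1}] only 1 remains possible at r4c1, so r4c1=1.
Step 35. [r5c7∈{1}] nothing but 1 survives at r5c7. So r5c7=1.
Step 36. [r2c5∈{3}] nothing but 3 survives at r2c5. So r2c5=3.
Step 37. [r8c4∈{8}] r8c4's peers cover all but 8. So r8c4=8.
Step 38. [r3c7∈{5}] only 5 remains possible at r3c7. So r3c7=5.
Step 39. [r1c1∈{7}] r1c1's peers cover all but 7, so r1c1=7.
Step 40. [r9c6∈{6}] only 6 remains possible at r9c6. So r9c6=6.
Step 41. [r4c5∈{5}] r4c5 has the single candidate 5 ⇒ r4c5=5.
Step 42. [r6c2∈{4}] r6c2 is down to just 4, so r6c2=4.
Step 43. [r6c1∈{2}] r6c1 is down to just 2. So r6c1=2.
Step 44. [r5c2∈{9}] r5c2 has the single candidate 9, so r5c2=9.
Step 45. [r3c2∈{6}] nothing but 6 survives at r3c2 ⇒ r3c2=6.
Step 46. [r3c3∈{8}] r3c3's peers cover all but 8, so r3c3=8.
Step 47. [r3c8∈{3}] r3c8 is down to just 3, so r3c8=3.

Answer: 7 3 1 5 6 8 9 4 2 / 9 5 2 1 3 4 6 7 8 / 4 6 8 2 7 9 5 3 1 / 1 8 6 7 5 3 2 9 4 / 3 9 5 6 4 2 1 8 7 / 2 4 7 9 8 1 3 6 5 / 8 1 4 3 9 5 7 2 6 / 6 2 3 8 1 7 4 5 9 / 5 7 9 4 2 6 8 1 3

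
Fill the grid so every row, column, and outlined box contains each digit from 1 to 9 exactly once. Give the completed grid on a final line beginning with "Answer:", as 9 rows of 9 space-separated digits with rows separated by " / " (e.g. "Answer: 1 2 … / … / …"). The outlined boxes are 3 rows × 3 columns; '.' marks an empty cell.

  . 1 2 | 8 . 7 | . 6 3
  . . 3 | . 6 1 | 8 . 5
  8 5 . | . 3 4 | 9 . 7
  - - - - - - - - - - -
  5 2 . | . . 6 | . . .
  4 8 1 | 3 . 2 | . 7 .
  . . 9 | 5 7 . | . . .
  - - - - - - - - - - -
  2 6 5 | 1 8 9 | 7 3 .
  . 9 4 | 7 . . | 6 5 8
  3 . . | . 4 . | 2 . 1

Step 1. [r4c8∈{1,4,8,9}] row 4 places 8 nowhere but r4c8. So r4c8=8.
Step 2. [r5c5∈{9}] r5c5 is down to just 9. So r5c5=9.
Step 3. [r6c9∈{2,4,6}] across col 9, 2 lands solely at r6c9, so r6c9=2.
Step 4. [r1c7∈{4}] r1c7 is down to just 4. So r1c7=4.
Step 5. [r3c8∈{1,2}] across row 3, 1 lands solely at r3c8 ⇒ r3c8=1.
Step 6. [r2c4∈{2,9}] r2c4 is the only open cell in col 4 admitting 9 ⇒ r2c4=9.
Step 7. [r4c7∈{1,3}] 3 has one home in row 4: r4c7 ⇒ r4c7=3.
Step 8. [r9c2∈{7}] nothing but 7 survives at r9c2. So r9c2=7.
Step 9. [r7c9∈{4}] r7c9's peers cover all but 4. So r7c9=4.
Step 10. [r6c8∈{4}] r6c8 is down to just 4, so r6c8=4.
Step 11. [r6c6∈{8}] only 8 remains possible at r6c6, so r6c6=8.
Step 12. [r3c4∈{2}] r3c4 is down to just 2. So r3c4=2.
Step 13. [r2c8∈{2}] r2c8's peers cover all but 2. So r2c8=2.
Step 14. [r8c6∈{3}] r8c6 has the single candidate 3 ⇒ r8c6=3.
Step 15. [r6c7∈{1}] r6c7's peers cover all but 1, so r6c7=1.
Step 16. [r2c2∈{4}] only 4 remains possible at r2c2. So r2c2=4.
Step 17. [r1c1∈{9}] r1c1 is down to just 9, so r1c1=9.
Step 18. [r9c8∈{9}] r9c8's peers cover all but 9. So r9c8=9.
Step 19. [r5c7∈{5}] r5c7 is down to just 5, so r5c7=5.
Step 20. [r4c9∈{9}] r4c9's peers cover all but 9, so r4c9=9.
Step 21. [r8c1∈{1}] nothing but 1 survives at r8c1, so r8c1=1.
Step 22. [r4c5∈{1}] r4c5 has the single candidate 1 ⇒ r4c5=1.
Step 23. [r2c1∈{7}] only 7 remains possible at r2c1, so r2c1=7.
Step 24. [r9c4∈{6}] r9c4 has the single candidate 6, so r9c4=6.
Step 25. [r3c3∈{6}] nothing but 6 survives at r3c3 ⇒ r3c3=6.
Step 26. [r5c9∈{6}] r5c9 is down to just 6 ⇒ r5c9=6.
Step 27. [r9c6∈{5}] r9c6 has the single candidate 5. So r9c6=5.
Step 28. [r6c1∈{6}] r6c1's peers cover all but 6 ⇒ r6c1=6.
Step 29. [r6c2∈{3}] r6c2 has the single candidate 3, so r6c2=3.
Step 30. [r4c4∈{4}] r4c4 has the single candidate 4. So r4c4=4.
Step 31. [r4c3∈{7}] r4c3 is down to just 7. So r4c3=7.
Step 32. [r8c5∈{2}] r8c5's peers cover all but 2 ⇒ r8c5=2.
Step 33. [r9c3∈{8}] r9c3's peers cover all but 8, so r9c3=8.
Step 34. [r1c5∈{5}] nothing but 5 survives at r1c5, so r1c5=5.

Answer: 9 1 2 8 5 7 4 6 3 / 7 4 3 9 6 1 8 2 5 / 8 5 6 2 3 4 9 1 7 / 5 2 7 4 1 6 3 8 9 / 4 8 1 3 9 2 5 7 6 / 6 3 9 5 7 8 1 4 2 / 2 6 5 1 8 9 7 3 4 / 1 9 4 7 2 3 6 5 8 / 3 7 8 6 4 5 2 9 1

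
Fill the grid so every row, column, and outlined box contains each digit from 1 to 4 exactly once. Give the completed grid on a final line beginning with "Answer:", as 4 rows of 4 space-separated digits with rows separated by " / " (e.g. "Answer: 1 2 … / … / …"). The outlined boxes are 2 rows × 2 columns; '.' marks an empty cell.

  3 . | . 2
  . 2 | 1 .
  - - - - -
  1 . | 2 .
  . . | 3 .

Step 1. [r4c2∈{4}] r4c2 has the single candidate 4 ⇒ r4c2=4.
Step 2. [r1c3∈{4}] r1c3 is down to just 4. So r1c3=4.
Step 3. [r2c4∈{3}] r2c4's peers cover all but 3, so r2c4=3.
Step 4. [r4c1∈{2}] r4c1's peers cover all but 2 ⇒ r4c1=2.
Step 5. [r3c2∈{3}] only 3 remains possible at r3c2. So r3c2=3.
Step 6. [r4c4∈{1}] r4c4 has the single candidate 1 ⇒ r4c4=1.
Step 7. [r2c1∈{4}] r2c1 is down to just 4 ⇒ r2c1=4.
Step 8. [r3c4∈{4}] r3c4 has the single candidate 4 ⇒ r3c4=4.
Step 9. [r1c2∈{1}] nothing but 1 survives at r1c2, so r1c2=1.

Answer: 3 1 4 2 / 4 2 1 3 / 1 3 2 4 / 2 4 3 1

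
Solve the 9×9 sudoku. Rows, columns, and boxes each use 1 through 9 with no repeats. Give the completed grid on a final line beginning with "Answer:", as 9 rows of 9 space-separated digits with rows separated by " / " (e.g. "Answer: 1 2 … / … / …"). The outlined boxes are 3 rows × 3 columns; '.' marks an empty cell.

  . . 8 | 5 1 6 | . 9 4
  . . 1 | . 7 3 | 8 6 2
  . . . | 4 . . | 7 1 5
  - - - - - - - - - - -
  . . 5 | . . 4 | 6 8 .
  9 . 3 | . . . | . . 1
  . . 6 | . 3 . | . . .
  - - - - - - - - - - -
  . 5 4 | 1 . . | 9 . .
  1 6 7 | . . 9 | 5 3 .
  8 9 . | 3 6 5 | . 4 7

Step 1. [r7c8∈{2}] r7c8 is down to just 2. So r7c8=2.
Step 2. [r7c5∈{8}] r7c5 is down to just 8 ⇒ r7c5=8.
Step 3. [r6c6∈{1,2,7,8}] r6c6 is the only open cell in col 6 admitting 1. So r6c6=1.
Step 4. [r8c4∈{2}] r8c4's peers cover all but 2, so r8c4=2.
Step 5. [r2c2∈{4}] nothing but 4 survives at r2c2. So r2c2=4.
Step 6. [r2c4∈{9}] only 9 remains possible at r2c4. So r2c4=9.
Step 7. [r3c5∈{2}] r3c5 has the single candidate 2 ⇒ r3c5=2.
Step 8. [r4c4∈{7}] r4c4 has the single candidate 7. So r4c4=7.
Step 9. [r4c1∈{2}] only 2 remains possible at r4c1. So r4c1=2.
Step 10. [r3c2∈{3}] nothing but 3 survives at r3c2 ⇒ r3c2=3.
Step 11. [r6c4∈{8}] r6c4 has the single candidate 8, so r6c4=8.
Step 12. [r6c2∈{7}] nothing but 7 survives at r6c2 ⇒ r6c2=7.
Step 13. [r6c7∈{2,4}] r6c7 is the only open cell in row 6 admitting 2. So r6c7=2.
Step 14. [r5c5∈{5}] only 5 remains possible at r5c5. So r5c5=5.
Step 15. [r4c9∈{3,9}] row 4 places 3 nowhere but r4c9, so r4c9=3.
Step 16. [r4c5∈{9}] nothing but 9 survives at r4c5 ⇒ r4c5=9.
Step 17. [r9c7∈{1}] r9c7's peers cover all but 1, so r9c7=1.
Step 18. [r6c1∈{4}] nothing but 4 survives at r6c1 ⇒ r6c1=4.
Step 19. [r3c6∈{8}] r3c6's peers cover all but 8 ⇒ r3c6=8.
Step 20. [r3c3∈{9}] r3c3 is down to just 9, so r3c3=9.
Step 21. [r5c6∈{2}] r5c6's peers cover all but 2 ⇒ r5c6=2.
Step 22. [r5c8∈{7}] r5c8 has the single candidate 7 ⇒ r5c8=7.
Step 23. [r3c1∈{6}] r3c1 is down to just 6, so r3c1=6.
Step 24. [r5c2∈{8}] r5c2's peers cover all but 8, so r5c2=8.
Step 25. [r8c9∈{8}] r8c9's peers cover all but 8, so r8c9=8.
Step 26. [r7c9∈{6}] nothing but 6 survives at r7c9. So r7c9=6.
Step 27. [r4c2∈{1}] r4c2 is down to just 1, so r4c2=1.
Step 28. [r7c6∈{7}] only 7 remains possible at r7c6 ⇒ r7c6=7.
Step 29. [r1c1∈{7}] r1c1 is down to just 7 ⇒ r1c1=7.
Step 30. [r5c4∈{6}] only 6 remains possible at r5c4 ⇒ r5c4=6.
Step 31. [r2c1∈{5}] r2c1 has the single candidate 5 ⇒ r2c1=5.
Step 32. [r9c3∈{2}] r9c3 is down to just 2 ⇒ r9c3=2.
Step 33. [r1c2∈{2}] r1c2 is down to just 2, so r1c2=2.
Step 34. [r8c5∈{4}] r8c5 is down to just 4. So r8c5=4.
Step 35. [r1c7∈{3}] r1c7 is down to just 3. So r1c7=3.
Step 36. [r7c1∈{3}] nothing but 3 survives at r7c1 ⇒ r7c1=3.
Step 37. [r6c8∈{5}] r6c8 is down to just 5 ⇒ r6c8=5.
Step 38. [r6c9∈{9}] only 9 remains possible at r6c9. So r6c9=9.
Step 39. [r5c7∈{4}] r5c7 is down to just 4, so r5c7=4.

Answer: 7 2 8 5 1 6 3 9 4 / 5 4 1 9 7 3 8 6 2 / 6 3 9 4 2 8 7 1 5 / 2 1 5 7 9 4 6 8 3 / 9 8 3 6 5 2 4 7 1 / 4 7 6 8 3 1 2 5 9 / 3 5 4 1 8 7 9 2 6 / 1 6 7 2 4 9 5 3 8 / 8 9 2 3 6 5 1 4 7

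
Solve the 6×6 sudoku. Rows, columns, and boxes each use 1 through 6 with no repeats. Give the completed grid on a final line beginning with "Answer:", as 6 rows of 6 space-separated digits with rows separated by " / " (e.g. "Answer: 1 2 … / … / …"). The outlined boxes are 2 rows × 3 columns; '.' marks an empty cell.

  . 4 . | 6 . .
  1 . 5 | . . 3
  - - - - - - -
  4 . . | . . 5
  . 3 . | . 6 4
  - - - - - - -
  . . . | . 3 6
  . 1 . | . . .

Step 1. [r6c6∈{2}] r6c6 has the single candidate 2 ⇒ r6c6=2.
Step 2. [r5c4∈{1,4,5}] row 5 places 1 nowhere but r5c4. So r5c4=1.
Step 3. [r4c4∈{2}] r4c4's peers cover all but 2. So r4c4=2.
Step 4. [r5c2∈{2,5}] in col 2, 5 fits only at r5c2, so r5c2=5.
Step 5. [r1c5∈{1,2,5}] r1c5 is the only open cell in row 1 admitting 5 ⇒ r1c5=5.
Step 6. [r6c5∈{4}] r6c5's peers cover all but 4 ⇒ r6c5=4.
Step 7. [r6c1∈{3,6}] in col 1, 6 fits only at r6c1 ⇒ r6c1=6.
Step 8. [r3c3∈{1,2,6}] 6 has one home in col 3: r3c3, so r3c3=6.
Step 9. [r1c1∈{2,3}] 3 has one home in col 1: r1c1, so r1c1=3.
Step 10. [r1c3∈{2}] only 2 remains possible at r1c3, so r1c3=2.
Step 11. [r6c3∈{3}] r6c3 has the single candidate 3. So r6c3=3.
Step 12. [r2c5∈{2}] only 2 remains possible at r2c5. So r2c5=2.
Step 13. [r2c2∈{6}] r2c2 is down to just 6, so r2c2=6.
Step 14. [r4c1∈{5}] r4c1 is down to just 5 ⇒ r4c1=5.
Step 15. [r3c5∈{1}] nothing but 1 survives at r3c5, so r3c5=1.
Step 16. [r5c1∈{2}] r5c1 is down to just 2, so r5c1=2.
Step 17. [r1c6∈{1}] only 1 remains possible at r1c6 ⇒ r1c6=1.
Step 18. [r3c4∈{3}] only 3 remains possible at r3c4 ⇒ r3c4=3.
Step 19. [r3c2∈{2}] only 2 remains possible at r3c2, so r3c2=2.
Step 20. [r2c4∈{4}] r2c4's peers cover all but 4, so r2c4=4.
Step 21. [r6c4∈{5}] only 5 remains possible at r6c4, so r6c4=5.
Step 22. [r5c3∈{4}] r5c3's peers cover all but 4. So r5c3=4.
Step 23. [r4c3∈{1}] only 1 remains possible at r4c3 ⇒ r4c3=1.

Answer: 3 4 2 6 5 1 / 1 6 5 4 2 3 / 4 2 6 3 1 5 / 5 3 1 2 6 4 / 2 5 4 1 3 6 / 6 1 3 5 4 2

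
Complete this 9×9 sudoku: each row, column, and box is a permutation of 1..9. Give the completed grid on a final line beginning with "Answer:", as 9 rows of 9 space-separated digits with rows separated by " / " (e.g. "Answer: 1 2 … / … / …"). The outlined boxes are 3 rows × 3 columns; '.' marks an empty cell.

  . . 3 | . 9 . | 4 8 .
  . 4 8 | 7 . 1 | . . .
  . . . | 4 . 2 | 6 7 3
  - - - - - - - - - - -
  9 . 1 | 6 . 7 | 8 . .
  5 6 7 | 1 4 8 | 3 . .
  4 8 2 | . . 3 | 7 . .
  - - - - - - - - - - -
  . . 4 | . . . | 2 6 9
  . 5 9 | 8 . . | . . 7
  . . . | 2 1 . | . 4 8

Step 1. [r6c5∈{5}] r6c5 is down to just 5 ⇒ r6c5=5.
Step 2. [r3c1∈{1}] r3c1 is down to just 1. So r3c1=1.
Step 3. [r5c9∈{2}] only 2 remains possible at r5c9, so r5c9=2.
Step 4. [r7c4∈{3,5}] r7c4 is the only open cell in col 4 admitting 3 ⇒ r7c4=3.
Step 5. [r8c5∈{6}] r8c5 is down to just 6. So r8c5=6.
Step 6. [r2c9∈{5}] only 5 remains possible at r2c9. So r2c9=5.
Step 7. [r8c1∈{2,3}] row 8 places 2 nowhere but r8c1 ⇒ r8c1=2.
Step 8. [r9c1∈{3,6,7}] r9c1 is the only open cell in col 1 admitting 3 ⇒ r9c1=3.
Step 9. [r9c2∈{7}] r9c2 is down to just 7, so r9c2=7.
Step 10. [r7c6∈{5}] nothing but 5 survives at r7c6 ⇒ r7c6=5.
Step 11. [r5c8∈{9}] only 9 remains possible at r5c8 ⇒ r5c8=9.
Step 12. [r6c8∈{1}] nothing but 1 survives at r6c8. So r6c8=1.
Step 13. [r2c1∈{6}] r2c1 is down to just 6, so r2c1=6.
Step 14. [r9c7∈{5}] nothing but 5 survives at r9c7, so r9c7=5.
Step 15. [r6c4∈{9}] only 9 remains possible at r6c4, so r6c4=9.
Step 16. [r8c6∈{4}] r8c6's peers cover all but 4. So r8c6=4.
Step 17. [r3c2∈{9}] nothing but 9 survives at r3c2. So r3c2=9.
Step 18. [r8c7∈{1}] nothing but 1 survives at r8c7. So r8c7=1.
Step 19. [r1c4∈{5}] r1c4 has the single candidate 5, so r1c4=5.
Step 20. [r7c1∈{8}] nothing but 8 survives at r7c1, so r7c1=8.
Step 21. [r1c6∈{6}] r1c6's peers cover all but 6 ⇒ r1c6=6.
Step 22. [r8c8∈{3}] r8c8's peers cover all but 3, so r8c8=3.
Step 23. [r6c9∈{6}] r6c9's peers cover all but 6. So r6c9=6.
Step 24. [r4c9∈{4}] nothing but 4 survives at r4c9. So r4c9=4.
Step 25. [r7c5∈{7}] r7c5 is down to just 7, so r7c5=7.
Step 26. [r2c8∈{2}] nothing but 2 survives at r2c8 ⇒ r2c8=2.
Step 27. [r7c2∈{1}] r7c2 has the single candidate 1, so r7c2=1.
Step 28. [r9c6∈{9}] r9c6 has the single candidate 9, so r9c6=9.
Step 29. [r1c1∈{7}] r1c1's peers cover all but 7. So r1c1=7.
Step 30. [r4c8∈{5}] nothing but 5 survives at r4c8. So r4c8=5.
Step 31. [r4c2∈{3}] r4c2 is down to just 3, so r4c2=3.
Step 32. [r1c9∈{1}] r1c9 is down to just 1. So r1c9=1.
Step 33. [r2c5∈{3}] r2c5 has the single candidate 3, so r2c5=3.
Step 34. [r1c2∈{2}] r1c2 is down to just 2. So r1c2=2.
Step 35. [r3c3∈{5}] only 5 remains possible at r3c3, so r3c3=5.
Step 36. [r9c3∈{6}] r9c3 is down to just 6 ⇒ r9c3=6.
Step 37. [r4c5∈{2}] only 2 remains possible at r4c5. So r4c5=2.
Step 38. [r3c5∈{8}] nothing but 8 survives at r3c5. So r3c5=8.
Step 39. [r2c7∈{9}] r2c7 is down to just 9. So r2c7=9.

Answer: 7 2 3 5 9 6 4 8 1 / 6 4 8 7 3 1 9 2 5 / 1 9 5 4 8 2 6 7 3 / 9 3 1 6 2 7 8 5 4 / 5 6 7 1 4 8 3 9 2 / 4 8 2 9 5 3 7 1 6 / 8 1 4 3 7 5 2 6 9 / 2 5 9 8 6 4 1 3 7 / 3 7 6 2 1 9 5 4 8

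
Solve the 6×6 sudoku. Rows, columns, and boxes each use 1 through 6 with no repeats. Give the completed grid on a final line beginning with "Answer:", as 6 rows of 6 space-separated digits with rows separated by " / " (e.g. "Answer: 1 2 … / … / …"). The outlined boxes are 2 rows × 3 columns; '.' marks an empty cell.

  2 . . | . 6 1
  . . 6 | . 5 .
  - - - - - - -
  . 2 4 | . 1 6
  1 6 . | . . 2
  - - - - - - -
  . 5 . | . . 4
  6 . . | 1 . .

Step 1. [r5c1∈{3}] r5c1's peers cover all but 3 ⇒ r5c1=3.
Step 2. [r3c4∈{3,5}] 3 has one home in row 3: r3c4, so r3c4=3.
Step 3. [r2c1∈{4}] r2c1 is down to just 4. So r2c1=4.
Step 4. [r5c5∈{2}] only 2 remains possible at r5c5, so r5c5=2.
Step 5. [r4c4∈{4,5}] 5 has one home in col 4: r4c4, so r4c4=5.
Step 6. [r2c6∈{3}] r2c6's peers cover all but 3, so r2c6=3.
Step 7. [r4c3∈{3}] r4c3's peers cover all but 3. So r4c3=3.
Step 8. [r2c4∈{2}] only 2 remains possible at r2c4, so r2c4=2.
Step 9. [r6c3∈{2}] only 2 remains possible at r6c3, so r6c3=2.
Step 10. [r1c2∈{3}] only 3 remains possible at r1c2 ⇒ r1c2=3.
Step 11. [r1c4∈{4}] r1c4 is down to just 4, so r1c4=4.
Step 12. [r6c6∈{5}] nothing but 5 survives at r6c6 ⇒ r6c6=5.
Step 13. [r6c5∈{3}] nothing but 3 survives at r6c5, so r6c5=3.
Step 14. [r1c3∈{5}] r1c3's peers cover all but 5. So r1c3=5.
Step 15. [r6c2∈{4}] r6c2 is down to just 4, so r6c2=4.
Step 16. [r2c2∈{1}] r2c2 is down to just 1. So r2c2=1.
Step 17. [r3c1∈{5}] r3c1 has the single candidate 5 ⇒ r3c1=5.
Step 18. [r4c5∈{4}] r4c5's peers cover all but 4, so r4c5=4.
Step 19. [r5c3∈{1}] r5c3's peers cover all but 1. So r5c3=1.
Step 20. [r5c4∈{6}] nothing but 6 survives at r5c4. So r5c4=6.

Answer: 2 3 5 4 6 1 / 4 1 6 2 5 3 / 5 2 4 3 1 6 / 1 6 3 5 4 2 / 3 5 1 6 2 4 / 6 4 2 1 3 5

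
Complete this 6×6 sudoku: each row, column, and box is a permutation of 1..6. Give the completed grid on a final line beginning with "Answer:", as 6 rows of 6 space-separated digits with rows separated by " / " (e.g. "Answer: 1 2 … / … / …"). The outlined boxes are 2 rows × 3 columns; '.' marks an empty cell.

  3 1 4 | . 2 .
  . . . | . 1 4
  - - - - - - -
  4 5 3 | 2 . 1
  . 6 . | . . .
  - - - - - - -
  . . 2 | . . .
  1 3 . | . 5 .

Step 1. [r6c4∈{4,6}] 4 has one home in row 6: r6c4 ⇒ r6c4=4.
Step 2. [r2c4∈{3,5,6}] row 2 places 3 nowhere but r2c4, so r2c4=3.
Step 3. [r6c3∈{6}] r6c3 is down to just 6 ⇒ r6c3=6.
Step 4. [r2c1∈{2,5,6}] in row 2, 6 fits only at r2c1, so r2c1=6.
Step 5. [r4c4∈{5}] r4c4 has the single candidate 5, so r4c4=5.
Step 6. [r1c4∈{6}] r1c4 has the single candidate 6 ⇒ r1c4=6.
Step 7. [r5c6∈{3,6}] across col 6, 6 lands solely at r5c6 ⇒ r5c6=6.
Step 8. [r5c5∈{3}] nothing but 3 survives at r5c5. So r5c5=3.
Step 9. [r5c1∈{5}] r5c1 is down to just 5, so r5c1=5.
Step 10. [r5c4∈{1}] r5c4 is down to just 1, so r5c4=1.
Step 11. [r4c6∈{3}] r4c6 is down to just 3. So r4c6=3.
Step 12. [r3c5∈{6}] r3c5 is down to just 6. So r3c5=6.
Step 13. [r2c2∈{2}] r2c2 has the single candidate 2 ⇒ r2c2=2.
Step 14. [r4c5∈{4}] r4c5 has the single candidate 4 ⇒ r4c5=4.
Step 15. [r6c6∈{2}] r6c6 has the single candidate 2 ⇒ r6c6=2.
Step 16. [r4c1∈{2}] r4c1 has the single candidate 2, so r4c1=2.
Step 17. [r2c3∈{5}] r2c3 has the single candidate 5. So r2c3=5.
Step 18. [r1c6∈{5}] r1c6 has the single candidate 5, so r1c6=5.
Step 19. [r5c2∈{4}] only 4 remains possible at r5c2. So r5c2=4.
Step 20. [r4c3∈{1}] r4c3 is down to just 1, so r4c3=1.

Answer: 3 1 4 6 2 5 / 6 2 5 3 1 4 / 4 5 3 2 6 1 / 2 6 1 5 4 3 / 5 4 2 1 3 6 / 1 3 6 4 5 2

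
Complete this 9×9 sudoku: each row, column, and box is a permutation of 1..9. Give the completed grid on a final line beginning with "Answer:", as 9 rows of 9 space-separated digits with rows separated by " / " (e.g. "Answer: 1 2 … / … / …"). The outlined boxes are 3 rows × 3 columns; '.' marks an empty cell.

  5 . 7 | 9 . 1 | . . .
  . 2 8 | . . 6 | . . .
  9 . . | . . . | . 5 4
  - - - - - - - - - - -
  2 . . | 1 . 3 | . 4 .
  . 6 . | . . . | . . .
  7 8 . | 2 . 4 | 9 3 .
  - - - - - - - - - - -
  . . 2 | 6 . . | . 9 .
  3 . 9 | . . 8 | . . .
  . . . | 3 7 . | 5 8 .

Step 1. [r7c6∈{5}] r7c6 is down to just 5. So r7c6=5.
Step 2. [r4c3∈{5}] r4c3 is down to just 5, so r4c3=5.
Step 3. [r6c3∈{1}] nothing but 1 survives at r6c3. So r6c3=1.
Step 4. [r8c4∈{4}] r8c4 has the single candidate 4 ⇒ r8c4=4.
Step 5. [r7c5∈{1}] nothing but 1 survives at r7c5, so r7c5=1.
Step 6. [r8c5∈{2}] r8c5 is down to just 2. So r8c5=2.
Step 7. [r5c1∈{4}] r5c1 has the single candidate 4, so r5c1=4.
Step 8. [r2c1∈{1}] r2c1 has the single candidate 1. So r2c1=1.
Step 9. [r3c7∈{1,2,3,6,7,8}] row 3 places 1 nowhere but r3c7. So r3c7=1.
Step 10. [r2c8∈{7}] r2c8's peers cover all but 7. So r2c8=7.
Step 11. [r2c7∈{3}] r2c7 is down to just 3, so r2c7=3.
Step 12. [r9c9∈{1,2,6}] in row 9, 2 fits only at r9c9. So r9c9=2.
Step 13. [r1c2∈{3,4}] box 1 places 4 nowhere but r1c2 ⇒ r1c2=4.
Step 14. [r7c2∈{7}] nothing but 7 survives at r7c2 ⇒ r7c2=7.
Step 15. [r2c4∈{5}] only 5 remains possible at r2c4. So r2c4=5.
Step 16. [r3c2∈{3}] r3c2's peers cover all but 3 ⇒ r3c2=3.
Step 17. [r3c5∈{8}] r3c5 has the single candidate 8 ⇒ r3c5=8.
Step 18. [r5c4∈{7,8}] col 4 places 8 nowhere but r5c4, so r5c4=8.
Step 19. [r5c6∈{7,9}] r5c6 is the only open cell in box 5 admitting 7, so r5c6=7.
Step 20. [r5c5∈{5,9}] across row 5, 9 lands solely at r5c5. So r5c5=9.
Step 21. [r4c5∈{6}] r4c5 is down to just 6, so r4c5=6.
Step 22. [r6c9∈{5,6}] 6 has one home in row 6: r6c9, so r6c9=6.
Step 23. [r1c9∈{8}] r1c9 has the single candidate 8. So r1c9=8.
Step 24. [r4c9∈{7}] r4c9's peers cover all but 7. So r4c9=7.
Step 25. [r8c9∈{1}] r8c9 has the single candidate 1, so r8c9=1.
Step 26. [r8c8∈{6}] nothing but 6 survives at r8c8, so r8c8=6.
Step 27. [r1c8∈{2}] only 2 remains possible at r1c8. So r1c8=2.
Step 28. [r3c3∈{6}] only 6 remains possible at r3c3, so r3c3=6.
Step 29. [r5c7∈{2}] only 2 remains possible at r5c7, so r5c7=2.
Step 30. [r9c3∈{4}] r9c3 is down to just 4 ⇒ r9c3=4.
Step 31. [r7c7∈{4}] nothing but 4 survives at r7c7. So r7c7=4.
Step 32. [r4c2∈{9}] only 9 remains possible at r4c2. So r4c2=9.
Step 33. [r7c1∈{8}] only 8 remains possible at r7c1 ⇒ r7c1=8.
Step 34. [r6c5∈{5}] r6c5's peers cover all but 5 ⇒ r6c5=5.
Step 35. [r2c9∈{9}] only 9 remains possible at r2c9, so r2c9=9.
Step 36. [r8c7∈{7}] r8c7's peers cover all but 7, so r8c7=7.
Step 37. [r1c7∈{6}] r1c7's peers cover all but 6 ⇒ r1c7=6.
Step 38. [r9c2∈{1}] r9c2's peers cover all but 1, so r9c2=1.
Step 39. [r5c3∈{3}] r5c3 is down to just 3 ⇒ r5c3=3.
Step 40. [r2c5∈{4}] only 4 remains possible at r2c5 ⇒ r2c5=4.
Step 41. [r5c8∈{1}] r5c8's peers cover all but 1, so r5c8=1.
Step 42. [r9c1∈{6}] only 6 remains possible at r9c1. So r9c1=6.
Step 43. [r7c9∈{3}] r7c9 has the single candidate 3. So r7c9=3.
Step 44. [r9c6∈{9}] r9c6 has the single candidate 9 ⇒ r9c6=9.
Step 45. [r4c7∈{8}] only 8 remains possible at r4c7 ⇒ r4c7=8.
Step 46. [r1c5∈{3}] nothing but 3 survives at r1c5, so r1c5=3.
Step 47. [r3c6∈{2}] r3c6 is down to just 2 ⇒ r3c6=2.
Step 48. [r3c4∈{7}] r3c4 is down to just 7, so r3c4=7.
Step 49. [r8c2∈{5}] r8c2's peers cover all but 5. So r8c2=5.
Step 50. [r5c9∈{5}] only 5 remains possible at r5c9. So r5c9=5.

Answer: 5 4 7 9 3 1 6 2 8 / 1 2 8 5 4 6 3 7 9 / 9 3 6 7 8 2 1 5 4 / 2 9 5 1 6 3 8 4 7 / 4 6 3 8 9 7 2 1 5 / 7 8 1 2 5 4 9 3 6 / 8 7 2 6 1 5 4 9 3 / 3 5 9 4 2 8 7 6 1 / 6 1 4 3 7 9 5 8 2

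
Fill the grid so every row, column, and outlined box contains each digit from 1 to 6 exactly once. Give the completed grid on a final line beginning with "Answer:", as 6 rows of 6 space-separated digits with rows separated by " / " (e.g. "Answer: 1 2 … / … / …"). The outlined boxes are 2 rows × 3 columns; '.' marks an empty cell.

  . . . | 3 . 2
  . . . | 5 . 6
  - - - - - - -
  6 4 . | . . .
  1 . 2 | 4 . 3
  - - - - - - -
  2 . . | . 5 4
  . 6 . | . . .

Step 1. [r6c6∈{1}] r6c6 is down to just 1, so r6c6=1.
Step 2. [r3c3∈{3,5}] r3c3 is the only open cell in row 3 admitting 3 ⇒ r3c3=3.
Step 3. [r1c3∈{1,4,5,6}] row 1 places 6 nowhere but r1c3 ⇒ r1c3=6.
Step 4. [r5c2∈{1,3}] row 5 places 3 nowhere but r5c2 ⇒ r5c2=3.
Step 5. [r3c4∈{1,2}] col 4 places 1 nowhere but r3c4, so r3c4=1.
Step 6. [r6c3∈{4,5}] col 3 places 5 nowhere but r6c3, so r6c3=5.
Step 7. [r2c3∈{1,4}] col 3 places 4 nowhere but r2c3, so r2c3=4.
Step 8. [r2c5∈{1}] nothing but 1 survives at r2c5, so r2c5=1.
Step 9. [r4c2∈{5}] r4c2 has the single candidate 5 ⇒ r4c2=5.
Step 10. [r6c5∈{2,3}] row 6 places 3 nowhere but r6c5 ⇒ r6c5=3.
Step 11. [r2c1∈{3}] r2c1 is down to just 3, so r2c1=3.
Step 12. [r1c2∈{1}] only 1 remains possible at r1c2 ⇒ r1c2=1.
Step 13. [r2c2∈{2}] r2c2 has the single candidate 2. So r2c2=2.
Step 14. [r3c6∈{5}] r3c6 has the single candidate 5. So r3c6=5.
Step 15. [r5c4∈{6}] r5c4 is down to just 6 ⇒ r5c4=6.
Step 16. [r6c1∈{4}] only 4 remains possible at r6c1, so r6c1=4.
Step 17. [r4c5∈{6}] r4c5 has the single candidate 6, so r4c5=6.
Step 18. [r1c5∈{4}] nothing but 4 survives at r1c5. So r1c5=4.
Step 19. [r3c5∈{2}] r3c5's peers cover all but 2. So r3c5=2.
Step 20. [r1c1∈{5}] only 5 remains possible at r1c1 ⇒ r1c1=5.
Step 21. [r5c3∈{1}] r5c3's peers cover all but 1. So r5c3=1.
Step 22. [r6c4∈{2}] nothing but 2 survives at r6c4 ⇒ r6c4=2.

Answer: 5 1 6 3 4 2 / 3 2 4 5 1 6 / 6 4 3 1 2 5 / 1 5 2 4 6 3 / 2 3 1 6 5 4 / 4 6 5 2 3 1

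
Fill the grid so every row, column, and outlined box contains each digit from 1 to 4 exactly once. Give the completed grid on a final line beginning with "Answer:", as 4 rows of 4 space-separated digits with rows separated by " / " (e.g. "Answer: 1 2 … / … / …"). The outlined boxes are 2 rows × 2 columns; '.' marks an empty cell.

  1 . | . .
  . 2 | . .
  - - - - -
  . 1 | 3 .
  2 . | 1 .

Step 1. [r2c3∈{4}] nothing but 4 survives at r2c3 ⇒ r2c3=4.
Step 2. [r4c2∈{3,4}] in row 4, 3 fits only at r4c2 ⇒ r4c2=3.
Step 3. [r1c4∈{2,3}] r1c4 is the only open cell in row 1 admitting 3, so r1c4=3.
Step 4. [r3c1∈{4}] only 4 remains possible at r3c1 ⇒ r3c1=4.
Step 5. [r3c4∈{2}] r3c4 is down to just 2. So r3c4=2.
Step 6. [r4c4∈{4}] only 4 remains possible at r4c4. So r4c4=4.
Step 7. [r1c3∈{2}] r1c3 has the single candidate 2 ⇒ r1c3=2.
Step 8. [r2c1∈{3}] only 3 remains possible at r2c1. So r2c1=3.
Step 9. [r2c4∈{1}] nothing but 1 survives at r2c4. So r2c4=1.
Step 10. [r1c2∈{4}] only 4 remains possible at r1c2, so r1c2=4.

Answer: 1 4 2 3 / 3 2 4 1 / 4 1 3 2 / 2 3 1 4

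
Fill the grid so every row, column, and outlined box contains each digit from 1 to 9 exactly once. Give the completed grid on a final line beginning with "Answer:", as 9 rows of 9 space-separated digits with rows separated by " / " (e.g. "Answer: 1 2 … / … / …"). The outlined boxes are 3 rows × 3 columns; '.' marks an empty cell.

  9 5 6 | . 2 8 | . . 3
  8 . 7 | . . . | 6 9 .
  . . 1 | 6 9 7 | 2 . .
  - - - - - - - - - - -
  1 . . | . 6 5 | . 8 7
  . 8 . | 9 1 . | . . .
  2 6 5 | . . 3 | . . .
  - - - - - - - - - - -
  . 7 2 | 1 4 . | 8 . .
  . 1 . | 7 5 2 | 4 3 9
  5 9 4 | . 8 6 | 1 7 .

Step 1. [r5c6∈{4}] r5c6 is down to just 4, so r5c6=4.
Step 2. [r3c1∈{3,4}] 4 has one home in col 1: r3c1. So r3c1=4.
Step 3. [r3c8∈{5}] only 5 remains possible at r3c8 ⇒ r3c8=5.
Step 4. [r5c3∈{3}] r5c3's peers cover all but 3, so r5c3=3.
Step 5. [r1c8∈{1,4}] 1 has one home in row 1: r1c8, so r1c8=1.
Step 6. [r7c8∈{6}] r7c8 is down to just 6 ⇒ r7c8=6.
Step 7. [r2c4∈{3,4,5}] row 2 places 5 nowhere but r2c4, so r2c4=5.
Step 8. [r5c9∈{2,5,6}] row 5 places 6 nowhere but r5c9. So r5c9=6.
Step 9. [r6c8∈{4}] only 4 remains possible at r6c8, so r6c8=4.
Step 10. [r2c2∈{2,3}] in row 2, 2 fits only at r2c2 ⇒ r2c2=2.
Step 11. [r6c7∈{9}] r6c7 is down to just 9 ⇒ r6c7=9.
Step 12. [r6c5∈{7}] r6c5 is down to just 7. So r6c5=7.
Step 13. [r8c1∈{6}] r8c1 has the single candidate 6. So r8c1=6.
Step 14. [r2c5∈{3}] r2c5 is down to just 3, so r2c5=3.
Step 15. [r4c7∈{3}] nothing but 3 survives at r4c7 ⇒ r4c7=3.
Step 16. [r7c9∈{5}] r7c9 is down to just 5 ⇒ r7c9=5.
Step 17. [r1c4∈{4}] r1c4 has the single candidate 4, so r1c4=4.
Step 18. [r7c6∈{9}] nothing but 9 survives at r7c6, so r7c6=9.
Step 19. [r6c9∈{1}] nothing but 1 survives at r6c9 ⇒ r6c9=1.
Step 20. [r2c9∈{4}] r2c9's peers cover all but 4. So r2c9=4.
Step 21. [r7c1∈{3}] r7c1 has the single candidate 3. So r7c1=3.
Step 22. [r5c8∈{2}] nothing but 2 survives at r5c8, so r5c8=2.
Step 23. [r5c7∈{5}] r5c7 has the single candidate 5, so r5c7=5.
Step 24. [r4c3∈{9}] r4c3 has the single candidate 9 ⇒ r4c3=9.
Step 25. [r4c2∈{4}] r4c2 has the single candidate 4. So r4c2=4.
Step 26. [r5c1∈{7}] r5c1's peers cover all but 7. So r5c1=7.
Step 27. [r2c6∈{1}] nothing but 1 survives at r2c6. So r2c6=1.
Step 28. [r8c3∈{8}] r8c3's peers cover all but 8 ⇒ r8c3=8.
Step 29. [r4c4∈{2}] only 2 remains possible at r4c4, so r4c4=2.
Step 30. [r1c7∈{7}] nothing but 7 survives at r1c7 ⇒ r1c7=7.
Step 31. [r3c9∈{8}] r3c9's peers cover all but 8, so r3c9=8.
Step 32. [r9c4∈{3}] nothing but 3 survives at r9c4. So r9c4=3.
Step 33. [r3c2∈{3}] r3c2 is down to just 3. So r3c2=3.
Step 34. [r6c4∈{8}] r6c4's peers cover all but 8, so r6c4=8.
Step 35. [r9c9∈{2}] r9c9 has the single candidate 2 ⇒ r9c9=2.

Answer: 9 5 6 4 2 8 7 1 3 / 8 2 7 5 3 1 6 9 4 / 4 3 1 6 9 7 2 5 8 / 1 4 9 2 6 5 3 8 7 / 7 8 3 9 1 4 5 2 6 / 2 6 5 8 7 3 9 4 1 / 3 7 2 1 4 9 8 6 5 / 6 1 8 7 5 2 4 3 9 / 5 9 4 3 8 6 1 7 2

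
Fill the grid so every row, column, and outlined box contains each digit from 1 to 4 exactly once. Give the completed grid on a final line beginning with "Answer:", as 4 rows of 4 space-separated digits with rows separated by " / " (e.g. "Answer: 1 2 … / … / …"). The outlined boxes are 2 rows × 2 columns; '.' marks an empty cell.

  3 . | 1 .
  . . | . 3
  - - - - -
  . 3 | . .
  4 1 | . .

Step 1. [r4c4∈{2}] nothing but 2 survives at r4c4. So r4c4=2.
Step 2. [r1c4∈{4}] nothing but 4 survives at r1c4, so r1c4=4.
Step 3. [r2c3∈{2}] only 2 remains possible at r2c3. So r2c3=2.
Step 4. [r3c1∈{2}] only 2 remains possible at r3c1 ⇒ r3c1=2.
Step 5. [r2c2∈{4}] r2c2 has the single candidate 4 ⇒ r2c2=4.
Step 6. [r2c1∈{1}] only 1 remains possible at r2c1 ⇒ r2c1=1.
Step 7. [r4c3∈{3}] nothing but 3 survives at r4c3, so r4c3=3.
Step 8. [r3c3∈{4}] r3c3 is down to just 4. So r3c3=4.
Step 9. [r1c2∈{2}] r1c2 is down to just 2 ⇒ r1c2=2.
Step 10. [r3c4∈{1}] r3c4 has the single candidate 1, so r3c4=1.

Answer: 3 2 1 4 / 1 4 2 3 / 2 3 4 1 / 4 1 3 2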